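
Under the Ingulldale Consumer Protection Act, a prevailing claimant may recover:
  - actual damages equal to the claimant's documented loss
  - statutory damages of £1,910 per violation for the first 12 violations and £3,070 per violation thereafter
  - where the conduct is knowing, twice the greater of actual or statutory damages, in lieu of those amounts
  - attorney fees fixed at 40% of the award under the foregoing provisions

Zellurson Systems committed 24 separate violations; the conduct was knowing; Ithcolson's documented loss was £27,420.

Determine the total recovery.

First 12 violations: 12 × £1,910 = £22,920
Remaining violations: (24 − 12) × £3,070 = £36,840
Statutory damages: £22,920 + £36,840 = £59,760
Greater of actual damages (£27,420) or statutory damages (£59,760): £59,760
Doubled: 2 × £59,760 = £119,520
Attorney fees: 40% of £119,520 = £47,808
Total recovery: £119,520 + £47,808 = £167,328

£167,328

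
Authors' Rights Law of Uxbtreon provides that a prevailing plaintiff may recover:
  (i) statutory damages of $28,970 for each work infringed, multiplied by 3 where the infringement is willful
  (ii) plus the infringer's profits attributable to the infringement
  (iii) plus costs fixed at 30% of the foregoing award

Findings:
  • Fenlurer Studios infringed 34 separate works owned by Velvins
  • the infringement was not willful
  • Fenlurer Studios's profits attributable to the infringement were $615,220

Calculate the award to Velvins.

Award: $2,080,260

Statutory damages: 34 × $28,970 = $984,980
Infringement not willful: no ×3 enhancement.
Combined award: $984,980 + $615,220 = $1,600,200
Costs: 30% of $1,600,200 = $480,060
Award plus costs: $1,600,200 + $480,060 = $2,080,260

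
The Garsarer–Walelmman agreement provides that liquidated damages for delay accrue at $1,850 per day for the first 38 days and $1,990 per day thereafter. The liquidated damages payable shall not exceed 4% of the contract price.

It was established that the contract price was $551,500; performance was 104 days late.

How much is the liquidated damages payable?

$22,060

First 38 days: 38 × $1,850 = $70,300
Remaining days: (104 − 38) × $1,990 = $131,340
Accrued per-day damages: $70,300 + $131,340 = $201,640
Cap: 4% of $551,500 = $22,060
Cap at $22,060: $201,640 exceeds the cap → $22,060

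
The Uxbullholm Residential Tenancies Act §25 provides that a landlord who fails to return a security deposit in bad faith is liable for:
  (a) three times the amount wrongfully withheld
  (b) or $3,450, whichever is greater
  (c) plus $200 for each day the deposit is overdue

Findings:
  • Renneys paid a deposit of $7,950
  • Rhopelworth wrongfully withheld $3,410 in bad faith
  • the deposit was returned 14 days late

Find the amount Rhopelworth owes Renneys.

Trebled: 3 × $3,410 = $10,230
Minimum $3,450: $10,230 meets the minimum, no increase.
Late-return penalty: 14 × $200 = $2,800
Damages plus late penalty: $10,230 + $2,800 = $13,030

$13,030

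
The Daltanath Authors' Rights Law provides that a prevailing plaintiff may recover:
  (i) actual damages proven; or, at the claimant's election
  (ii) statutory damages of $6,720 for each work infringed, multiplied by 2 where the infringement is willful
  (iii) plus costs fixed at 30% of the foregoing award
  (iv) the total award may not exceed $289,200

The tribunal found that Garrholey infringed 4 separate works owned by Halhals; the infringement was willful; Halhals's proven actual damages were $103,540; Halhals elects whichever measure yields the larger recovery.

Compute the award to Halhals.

$134,602

Statutory damages: 4 × $6,720 = $26,880
Doubled: 2 × $26,880 = $53,760
Greater of actual damages ($103,540) or enhanced statutory damages ($53,760): $103,540
Costs: 30% of $103,540 = $31,062
Award plus costs: $103,540 + $31,062 = $134,602
Cap at $289,200: $134,602 is within the cap, no reduction.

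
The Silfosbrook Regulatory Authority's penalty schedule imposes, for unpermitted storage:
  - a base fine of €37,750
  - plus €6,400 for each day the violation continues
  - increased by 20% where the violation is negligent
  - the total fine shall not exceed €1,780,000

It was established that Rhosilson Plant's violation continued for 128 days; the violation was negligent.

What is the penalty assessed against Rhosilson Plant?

€1,028,340

Per-day component: 128 × €6,400 = €819,200
Base plus per-day: €37,750 + €819,200 = €856,950
Enhancement: 20% of €856,950 = €171,390
Enhanced fine: €856,950 + €171,390 = €1,028,340
Cap at €1,780,000: €1,028,340 is within the cap, no reduction.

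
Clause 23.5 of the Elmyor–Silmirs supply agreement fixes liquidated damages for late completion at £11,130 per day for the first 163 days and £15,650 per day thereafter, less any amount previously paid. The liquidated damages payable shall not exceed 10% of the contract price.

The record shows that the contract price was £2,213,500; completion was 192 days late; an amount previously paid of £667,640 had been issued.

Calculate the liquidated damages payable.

First 163 days: 163 × £11,130 = £1,814,190
Remaining days: (192 − 163) × £15,650 = £453,850
Accrued per-day damages: £1,814,190 + £453,850 = £2,268,040
Less amount previously paid: £2,268,040 − £667,640 = £1,600,400
Cap: 10% of £2,213,500 = £221,350
Cap at £221,350: £1,600,400 exceeds the cap → £221,350

£221,350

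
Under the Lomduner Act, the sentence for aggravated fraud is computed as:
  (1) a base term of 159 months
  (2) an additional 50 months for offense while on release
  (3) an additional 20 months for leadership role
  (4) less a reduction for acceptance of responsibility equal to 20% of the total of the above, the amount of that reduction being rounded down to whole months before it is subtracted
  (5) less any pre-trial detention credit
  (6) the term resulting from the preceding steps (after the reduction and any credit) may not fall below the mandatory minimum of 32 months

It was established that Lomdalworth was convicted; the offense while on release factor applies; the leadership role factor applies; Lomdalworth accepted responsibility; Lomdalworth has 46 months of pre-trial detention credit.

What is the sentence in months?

138 months

Offense while on release enhancement: +50 months
Leadership role enhancement: +20 months
Adjusted term: 159 months + 50 months + 20 months = 229 months
Acceptance of responsibility reduction: 20% of 229 months = 45 months (rounded down)
After reduction: 229 − 45 = 184 months
Less pre-trial detention credit: 184 months − 46 months = 138 months
Minimum 32 months: 138 months meets the minimum, no increase.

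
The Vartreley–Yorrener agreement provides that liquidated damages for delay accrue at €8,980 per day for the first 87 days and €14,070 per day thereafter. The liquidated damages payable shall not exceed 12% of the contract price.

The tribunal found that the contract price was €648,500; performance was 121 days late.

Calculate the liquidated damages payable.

First 87 days: 87 × €8,980 = €781,260
Remaining days: (121 − 87) × €14,070 = €478,380
Accrued per-day damages: €781,260 + €478,380 = €1,259,640
Cap: 12% of €648,500 = €77,820
Cap at €77,820: €1,259,640 exceeds the cap → €77,820

€77,820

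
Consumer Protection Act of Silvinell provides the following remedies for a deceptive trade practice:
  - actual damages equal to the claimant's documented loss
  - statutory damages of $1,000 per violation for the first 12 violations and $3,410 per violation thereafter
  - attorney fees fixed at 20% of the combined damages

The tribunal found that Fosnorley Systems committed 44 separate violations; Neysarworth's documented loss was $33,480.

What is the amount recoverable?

First 12 violations: 12 × $1,000 = $12,000
Remaining violations: (44 − 12) × $3,410 = $109,120
Statutory damages: $12,000 + $109,120 = $121,120
Combined damages: $33,480 + $121,120 = $154,600
Attorney fees: 20% of $154,600 = $30,920
Total recovery: $154,600 + $30,920 = $185,520

$185,520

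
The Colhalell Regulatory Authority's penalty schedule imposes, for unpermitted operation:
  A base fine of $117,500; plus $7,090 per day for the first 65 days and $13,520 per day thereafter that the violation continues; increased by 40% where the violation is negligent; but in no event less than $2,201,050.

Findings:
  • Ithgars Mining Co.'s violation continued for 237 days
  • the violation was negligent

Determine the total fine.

Civil penalty: $4,065,306

First 65 days: 65 × $7,090 = $460,850
Remaining days: (237 − 65) × $13,520 = $2,325,440
Per-day component: $460,850 + $2,325,440 = $2,786,290
Base plus per-day: $117,500 + $2,786,290 = $2,903,790
Enhancement: 40% of $2,903,790 = $1,161,516
Enhanced fine: $2,903,790 + $1,161,516 = $4,065,306
Minimum $2,201,050: $4,065,306 meets the minimum, no increase.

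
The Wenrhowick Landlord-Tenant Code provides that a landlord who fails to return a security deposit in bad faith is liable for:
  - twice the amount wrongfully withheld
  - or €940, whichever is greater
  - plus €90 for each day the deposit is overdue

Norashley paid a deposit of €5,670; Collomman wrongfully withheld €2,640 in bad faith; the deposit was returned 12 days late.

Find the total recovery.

Doubled: 2 × €2,640 = €5,280
Minimum €940: €5,280 meets the minimum, no increase.
Late-return penalty: 12 × €90 = €1,080
Damages plus late penalty: €5,280 + €1,080 = €6,360

€6,360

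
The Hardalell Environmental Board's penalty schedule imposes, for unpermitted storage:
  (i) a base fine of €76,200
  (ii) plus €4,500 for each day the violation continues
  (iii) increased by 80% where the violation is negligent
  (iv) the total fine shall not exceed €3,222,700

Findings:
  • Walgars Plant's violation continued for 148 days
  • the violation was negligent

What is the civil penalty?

€1,335,960

Per-day component: 148 × €4,500 = €666,000
Base plus per-day: €76,200 + €666,000 = €742,200
Enhancement: 80% of €742,200 = €593,760
Enhanced fine: €742,200 + €593,760 = €1,335,960
Cap at €3,222,700: €1,335,960 is within the cap, no reduction.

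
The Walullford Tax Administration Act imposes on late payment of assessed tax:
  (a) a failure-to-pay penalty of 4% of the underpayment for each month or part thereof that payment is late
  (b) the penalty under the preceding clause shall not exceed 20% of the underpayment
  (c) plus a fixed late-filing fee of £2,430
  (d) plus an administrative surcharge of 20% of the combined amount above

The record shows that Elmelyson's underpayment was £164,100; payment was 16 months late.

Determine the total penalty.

Accrued rate: 4% × 16 = 64%, capped at 20% → 20%
Failure-to-pay penalty: 20% of £164,100 = £32,820
Penalty before surcharge: £32,820 + £2,430 = £35,250
Administrative surcharge: 20% of £35,250 = £7,050
Total penalty: £35,250 + £7,050 = £42,300

Penalty: £42,300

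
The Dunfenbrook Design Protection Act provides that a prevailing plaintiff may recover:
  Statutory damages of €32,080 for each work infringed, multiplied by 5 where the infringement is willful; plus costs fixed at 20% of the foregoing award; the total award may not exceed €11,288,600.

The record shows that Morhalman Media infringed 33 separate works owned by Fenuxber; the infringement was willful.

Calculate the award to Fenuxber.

Statutory damages: 33 × €32,080 = €1,058,640
Multiplied by 5: 5 × €1,058,640 = €5,293,200
Costs: 20% of €5,293,200 = €1,058,640
Award plus costs: €5,293,200 + €1,058,640 = €6,351,840
Cap at €11,288,600: €6,351,840 is within the cap, no reduction.

€6,351,840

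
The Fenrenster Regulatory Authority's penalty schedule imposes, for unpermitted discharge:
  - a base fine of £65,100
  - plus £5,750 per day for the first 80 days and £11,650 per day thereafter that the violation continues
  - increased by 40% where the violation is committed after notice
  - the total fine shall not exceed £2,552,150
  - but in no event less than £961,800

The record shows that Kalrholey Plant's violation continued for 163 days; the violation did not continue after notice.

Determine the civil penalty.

First 80 days: 80 × £5,750 = £460,000
Remaining days: (163 − 80) × £11,650 = £966,950
Per-day component: £460,000 + £966,950 = £1,426,950
Base plus per-day: £65,100 + £1,426,950 = £1,492,050
The violation did not continue after notice: no 40% increase.
Cap at £2,552,150: £1,492,050 is within the cap, no reduction.
Minimum £961,800: £1,492,050 meets the minimum, no increase.

£1,492,050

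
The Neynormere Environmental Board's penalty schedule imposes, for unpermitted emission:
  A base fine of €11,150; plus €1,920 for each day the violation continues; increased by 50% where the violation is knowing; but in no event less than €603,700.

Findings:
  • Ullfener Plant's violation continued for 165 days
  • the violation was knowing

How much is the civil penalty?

€603,700

Per-day component: 165 × €1,920 = €316,800
Base plus per-day: €11,150 + €316,800 = €327,950
Enhancement: 50% of €327,950 = €163,975
Enhanced fine: €327,950 + €163,975 = €491,925
Minimum €603,700: €491,925 is below the minimum → €603,700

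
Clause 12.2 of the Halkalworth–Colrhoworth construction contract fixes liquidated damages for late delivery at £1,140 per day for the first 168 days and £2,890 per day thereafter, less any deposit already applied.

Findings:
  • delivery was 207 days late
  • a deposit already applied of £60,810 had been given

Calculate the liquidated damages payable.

First 168 days: 168 × £1,140 = £191,520
Remaining days: (207 − 168) × £2,890 = £112,710
Accrued per-day damages: £191,520 + £112,710 = £304,230
Less deposit already applied: £304,230 − £60,810 = £243,420

£243,420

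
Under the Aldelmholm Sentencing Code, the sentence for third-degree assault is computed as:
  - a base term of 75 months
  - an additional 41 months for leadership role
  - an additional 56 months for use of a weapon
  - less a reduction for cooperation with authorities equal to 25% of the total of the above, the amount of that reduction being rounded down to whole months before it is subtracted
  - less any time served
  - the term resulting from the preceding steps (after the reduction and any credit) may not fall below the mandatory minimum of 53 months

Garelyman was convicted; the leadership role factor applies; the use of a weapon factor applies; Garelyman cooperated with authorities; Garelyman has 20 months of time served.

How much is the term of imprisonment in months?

Leadership role enhancement: +41 months
Use of a weapon enhancement: +56 months
Adjusted term: 75 months + 41 months + 56 months = 172 months
Cooperation with authorities reduction: 25% of 172 months = 43 months (rounded down)
After reduction: 172 − 43 = 129 months
Less time served: 129 months − 20 months = 109 months
Minimum 53 months: 109 months meets the minimum, no increase.

Sentence: 109 months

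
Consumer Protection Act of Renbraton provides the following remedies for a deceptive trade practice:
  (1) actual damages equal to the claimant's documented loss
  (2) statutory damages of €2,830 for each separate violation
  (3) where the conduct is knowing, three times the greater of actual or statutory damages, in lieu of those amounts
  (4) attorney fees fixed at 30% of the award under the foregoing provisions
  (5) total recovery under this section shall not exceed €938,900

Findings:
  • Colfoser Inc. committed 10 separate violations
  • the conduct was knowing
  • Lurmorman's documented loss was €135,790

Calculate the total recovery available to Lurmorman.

€529,581

Statutory damages: 10 × €2,830 = €28,300
Greater of actual damages (€135,790) or statutory damages (€28,300): €135,790
Trebled: 3 × €135,790 = €407,370
Attorney fees: 30% of €407,370 = €122,211
Total before cap: €407,370 + €122,211 = €529,581
Cap at €938,900: €529,581 is within the cap, no reduction.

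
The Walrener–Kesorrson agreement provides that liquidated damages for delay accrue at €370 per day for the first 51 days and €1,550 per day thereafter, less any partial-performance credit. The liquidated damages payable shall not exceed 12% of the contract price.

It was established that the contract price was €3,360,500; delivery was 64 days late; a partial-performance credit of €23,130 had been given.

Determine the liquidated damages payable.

€15,890

First 51 days: 51 × €370 = €18,870
Remaining days: (64 − 51) × €1,550 = €20,150
Accrued per-day damages: €18,870 + €20,150 = €39,020
Less partial-performance credit: €39,020 − €23,130 = €15,890
Cap: 12% of €3,360,500 = €403,260
Cap at €403,260: €15,890 is within the cap, no reduction.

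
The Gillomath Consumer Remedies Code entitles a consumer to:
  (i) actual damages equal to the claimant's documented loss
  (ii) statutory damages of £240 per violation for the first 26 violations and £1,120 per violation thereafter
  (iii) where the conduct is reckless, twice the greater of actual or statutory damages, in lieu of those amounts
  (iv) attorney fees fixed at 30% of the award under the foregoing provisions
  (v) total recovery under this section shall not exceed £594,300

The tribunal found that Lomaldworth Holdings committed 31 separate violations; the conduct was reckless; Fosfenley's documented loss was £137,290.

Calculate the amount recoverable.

First 26 violations: 26 × £240 = £6,240
Remaining violations: (31 − 26) × £1,120 = £5,600
Statutory damages: £6,240 + £5,600 = £11,840
Greater of actual damages (£137,290) or statutory damages (£11,840): £137,290
Doubled: 2 × £137,290 = £274,580
Attorney fees: 30% of £274,580 = £82,374
Total before cap: £274,580 + £82,374 = £356,954
Cap at £594,300: £356,954 is within the cap, no reduction.

£356,954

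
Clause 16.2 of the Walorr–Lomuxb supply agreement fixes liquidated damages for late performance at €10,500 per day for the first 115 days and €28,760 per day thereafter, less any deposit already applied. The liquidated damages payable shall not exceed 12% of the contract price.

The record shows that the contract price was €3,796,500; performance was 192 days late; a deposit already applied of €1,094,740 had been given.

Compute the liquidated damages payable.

First 115 days: 115 × €10,500 = €1,207,500
Remaining days: (192 − 115) × €28,760 = €2,214,520
Accrued per-day damages: €1,207,500 + €2,214,520 = €3,422,020
Less deposit already applied: €3,422,020 − €1,094,740 = €2,327,280
Cap: 12% of €3,796,500 = €455,580
Cap at €455,580: €2,327,280 exceeds the cap → €455,580

€455,580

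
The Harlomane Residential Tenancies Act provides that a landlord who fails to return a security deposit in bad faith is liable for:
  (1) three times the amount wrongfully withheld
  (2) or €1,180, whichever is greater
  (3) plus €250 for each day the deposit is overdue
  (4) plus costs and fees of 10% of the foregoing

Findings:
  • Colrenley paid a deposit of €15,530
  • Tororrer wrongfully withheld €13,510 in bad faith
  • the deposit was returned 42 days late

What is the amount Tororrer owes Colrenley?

Trebled: 3 × €13,510 = €40,530
Minimum €1,180: €40,530 meets the minimum, no increase.
Late-return penalty: 42 × €250 = €10,500
Damages plus late penalty: €40,530 + €10,500 = €51,030
Costs and fees: 10% of €51,030 = €5,103
Total recovery: €51,030 + €5,103 = €56,133

€56,133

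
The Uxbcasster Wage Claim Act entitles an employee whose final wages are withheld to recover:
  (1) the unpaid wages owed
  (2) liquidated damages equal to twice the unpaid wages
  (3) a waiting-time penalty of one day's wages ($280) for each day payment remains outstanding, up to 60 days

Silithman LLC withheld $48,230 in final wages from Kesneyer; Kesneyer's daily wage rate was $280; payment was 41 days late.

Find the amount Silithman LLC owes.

Doubled: 2 × $48,230 = $96,460
Penalty days: min(41, 60) = 41
Waiting-time penalty: 41 × $280 = $11,480
Total award: $48,230 + $96,460 + $11,480 = $156,170

Total award: $156,170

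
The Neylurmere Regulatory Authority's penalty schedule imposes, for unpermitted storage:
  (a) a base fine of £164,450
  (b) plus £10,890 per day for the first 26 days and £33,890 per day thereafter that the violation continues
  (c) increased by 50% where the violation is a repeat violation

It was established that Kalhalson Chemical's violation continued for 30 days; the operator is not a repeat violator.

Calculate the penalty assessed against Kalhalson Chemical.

First 26 days: 26 × £10,890 = £283,140
Remaining days: (30 − 26) × £33,890 = £135,560
Per-day component: £283,140 + £135,560 = £418,700
Base plus per-day: £164,450 + £418,700 = £583,150
The operator is not a repeat violator: no 50% increase.

£583,150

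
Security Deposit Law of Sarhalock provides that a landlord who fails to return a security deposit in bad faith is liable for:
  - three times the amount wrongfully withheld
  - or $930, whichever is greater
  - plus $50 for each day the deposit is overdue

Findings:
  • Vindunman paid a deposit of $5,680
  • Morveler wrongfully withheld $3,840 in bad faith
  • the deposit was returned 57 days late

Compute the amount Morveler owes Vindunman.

Trebled: 3 × $3,840 = $11,520
Minimum $930: $11,520 meets the minimum, no increase.
Late-return penalty: 57 × $50 = $2,850
Damages plus late penalty: $11,520 + $2,850 = $14,370

$14,370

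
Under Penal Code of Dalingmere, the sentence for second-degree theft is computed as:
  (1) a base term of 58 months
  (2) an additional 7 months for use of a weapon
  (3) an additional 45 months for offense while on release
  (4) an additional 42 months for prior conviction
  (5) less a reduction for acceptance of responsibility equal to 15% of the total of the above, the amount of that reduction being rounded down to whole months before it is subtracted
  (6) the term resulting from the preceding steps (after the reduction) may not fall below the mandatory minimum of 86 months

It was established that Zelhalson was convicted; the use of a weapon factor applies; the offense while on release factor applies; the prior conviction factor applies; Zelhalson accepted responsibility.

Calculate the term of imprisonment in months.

Use of a weapon enhancement: +7 months
Offense while on release enhancement: +45 months
Prior conviction enhancement: +42 months
Adjusted term: 58 months + 7 months + 45 months + 42 months = 152 months
Acceptance of responsibility reduction: 15% of 152 months = 22 months (rounded down)
After reduction: 152 − 22 = 130 months
Minimum 86 months: 130 months meets the minimum, no increase.

130 months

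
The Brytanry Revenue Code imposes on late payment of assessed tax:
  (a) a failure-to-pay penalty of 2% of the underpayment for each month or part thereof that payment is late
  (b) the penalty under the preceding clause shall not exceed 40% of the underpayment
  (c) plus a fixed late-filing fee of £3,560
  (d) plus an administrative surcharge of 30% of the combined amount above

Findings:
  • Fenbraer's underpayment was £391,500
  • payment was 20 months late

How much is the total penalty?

Accrued rate: 2% × 20 = 40%, capped at 40% → 40%
Failure-to-pay penalty: 40% of £391,500 = £156,600
Penalty before surcharge: £156,600 + £3,560 = £160,160
Administrative surcharge: 30% of £160,160 = £48,048
Total penalty: £160,160 + £48,048 = £208,208

£208,208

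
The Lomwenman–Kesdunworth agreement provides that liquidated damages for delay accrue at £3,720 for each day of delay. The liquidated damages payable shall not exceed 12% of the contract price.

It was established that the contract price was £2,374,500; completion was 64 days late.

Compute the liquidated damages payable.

£238,080

Per-day damages: 64 × £3,720 = £238,080
Cap: 12% of £2,374,500 = £284,940
Cap at £284,940: £238,080 is within the cap, no reduction.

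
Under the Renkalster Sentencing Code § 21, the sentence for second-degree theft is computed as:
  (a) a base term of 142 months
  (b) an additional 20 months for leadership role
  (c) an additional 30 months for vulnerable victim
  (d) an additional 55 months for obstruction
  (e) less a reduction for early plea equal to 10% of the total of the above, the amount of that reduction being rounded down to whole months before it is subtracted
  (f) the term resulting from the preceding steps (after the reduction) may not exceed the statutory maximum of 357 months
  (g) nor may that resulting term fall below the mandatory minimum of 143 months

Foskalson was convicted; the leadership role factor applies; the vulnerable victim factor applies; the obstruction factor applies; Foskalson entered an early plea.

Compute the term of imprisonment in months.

223 months

Leadership role enhancement: +20 months
Vulnerable victim enhancement: +30 months
Obstruction enhancement: +55 months
Adjusted term: 142 months + 20 months + 30 months + 55 months = 247 months
Early plea reduction: 10% of 247 months = 24 months (rounded down)
After reduction: 247 − 24 = 223 months
Cap at 357 months: 223 months is within the cap, no reduction.
Minimum 143 months: 223 months meets the minimum, no increase.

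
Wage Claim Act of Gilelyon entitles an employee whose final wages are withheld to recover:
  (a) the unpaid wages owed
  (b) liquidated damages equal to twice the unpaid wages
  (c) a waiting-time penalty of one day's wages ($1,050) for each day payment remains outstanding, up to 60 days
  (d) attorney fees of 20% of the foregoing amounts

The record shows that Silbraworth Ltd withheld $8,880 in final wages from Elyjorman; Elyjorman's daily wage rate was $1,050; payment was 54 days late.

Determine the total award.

Doubled: 2 × $8,880 = $17,760
Penalty days: min(54, 60) = 54
Waiting-time penalty: 54 × $1,050 = $56,700
Subtotal: $8,880 + $17,760 + $56,700 = $83,340
Attorney fees: 20% of $83,340 = $16,668
Total award: $83,340 + $16,668 = $100,008

$100,008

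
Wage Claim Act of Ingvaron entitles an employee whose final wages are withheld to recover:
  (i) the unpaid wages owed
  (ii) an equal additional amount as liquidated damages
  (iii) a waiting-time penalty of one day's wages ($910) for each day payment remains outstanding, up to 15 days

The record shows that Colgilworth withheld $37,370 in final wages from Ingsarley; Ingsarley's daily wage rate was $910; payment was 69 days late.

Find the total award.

Total award: $88,390

Liquidated damages (equal amount): $37,370
Penalty days: min(69, 15) = 15
Waiting-time penalty: 15 × $910 = $13,650
Total award: $37,370 + $37,370 + $13,650 = $88,390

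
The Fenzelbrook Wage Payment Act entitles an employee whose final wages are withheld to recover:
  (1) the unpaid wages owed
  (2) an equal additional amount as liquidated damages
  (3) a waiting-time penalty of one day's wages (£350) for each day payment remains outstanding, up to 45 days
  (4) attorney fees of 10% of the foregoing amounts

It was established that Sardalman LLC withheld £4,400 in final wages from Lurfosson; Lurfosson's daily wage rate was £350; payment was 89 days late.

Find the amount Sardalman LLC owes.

£27,005

Liquidated damages (equal amount): £4,400
Penalty days: min(89, 45) = 45
Waiting-time penalty: 45 × £350 = £15,750
Subtotal: £4,400 + £4,400 + £15,750 = £24,550
Attorney fees: 10% of £24,550 = £2,455
Total award: £24,550 + £2,455 = £27,005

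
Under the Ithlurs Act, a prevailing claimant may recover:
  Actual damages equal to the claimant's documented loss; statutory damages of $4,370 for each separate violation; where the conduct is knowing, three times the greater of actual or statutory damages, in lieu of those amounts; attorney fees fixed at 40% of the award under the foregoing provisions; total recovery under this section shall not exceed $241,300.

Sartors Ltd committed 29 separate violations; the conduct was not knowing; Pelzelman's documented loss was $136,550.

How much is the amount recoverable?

$241,300

Statutory damages: 29 × $4,370 = $126,730
Conduct not knowing: the in-lieu enhancement does not apply.
Actual plus statutory damages: $136,550 + $126,730 = $263,280
Attorney fees: 40% of $263,280 = $105,312
Total before cap: $263,280 + $105,312 = $368,592
Cap at $241,300: $368,592 exceeds the cap → $241,300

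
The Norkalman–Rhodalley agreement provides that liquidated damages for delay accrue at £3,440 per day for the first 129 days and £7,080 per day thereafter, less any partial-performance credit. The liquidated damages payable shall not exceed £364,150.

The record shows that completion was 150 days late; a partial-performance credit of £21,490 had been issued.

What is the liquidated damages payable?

First 129 days: 129 × £3,440 = £443,760
Remaining days: (150 − 129) × £7,080 = £148,680
Accrued per-day damages: £443,760 + £148,680 = £592,440
Less partial-performance credit: £592,440 − £21,490 = £570,950
Cap at £364,150: £570,950 exceeds the cap → £364,150

£364,150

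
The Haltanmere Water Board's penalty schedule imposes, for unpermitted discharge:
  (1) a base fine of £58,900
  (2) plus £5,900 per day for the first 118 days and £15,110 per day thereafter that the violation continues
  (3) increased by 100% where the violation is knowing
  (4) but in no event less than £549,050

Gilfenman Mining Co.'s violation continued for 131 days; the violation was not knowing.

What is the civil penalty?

£951,530

First 118 days: 118 × £5,900 = £696,200
Remaining days: (131 − 118) × £15,110 = £196,430
Per-day component: £696,200 + £196,430 = £892,630
Base plus per-day: £58,900 + £892,630 = £951,530
The violation was not knowing: no 100% increase.
Minimum £549,050: £951,530 meets the minimum, no increase.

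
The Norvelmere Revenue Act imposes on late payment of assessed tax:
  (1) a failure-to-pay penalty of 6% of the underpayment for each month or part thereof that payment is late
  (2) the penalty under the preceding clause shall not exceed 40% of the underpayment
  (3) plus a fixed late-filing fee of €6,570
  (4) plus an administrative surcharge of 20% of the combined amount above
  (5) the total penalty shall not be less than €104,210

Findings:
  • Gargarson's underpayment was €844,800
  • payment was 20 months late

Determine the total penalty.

Penalty: €413,388

Accrued rate: 6% × 20 = 120%, capped at 40% → 40%
Failure-to-pay penalty: 40% of €844,800 = €337,920
Penalty before surcharge: €337,920 + €6,570 = €344,490
Administrative surcharge: 20% of €344,490 = €68,898
Total penalty: €344,490 + €68,898 = €413,388
Minimum €104,210: €413,388 meets the minimum, no increase.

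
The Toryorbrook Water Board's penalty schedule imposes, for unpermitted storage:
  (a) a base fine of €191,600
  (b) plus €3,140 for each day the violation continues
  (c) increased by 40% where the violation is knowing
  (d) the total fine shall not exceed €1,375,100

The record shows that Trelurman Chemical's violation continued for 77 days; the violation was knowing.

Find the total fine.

Per-day component: 77 × €3,140 = €241,780
Base plus per-day: €191,600 + €241,780 = €433,380
Enhancement: 40% of €433,380 = €173,352
Enhanced fine: €433,380 + €173,352 = €606,732
Cap at €1,375,100: €606,732 is within the cap, no reduction.

€606,732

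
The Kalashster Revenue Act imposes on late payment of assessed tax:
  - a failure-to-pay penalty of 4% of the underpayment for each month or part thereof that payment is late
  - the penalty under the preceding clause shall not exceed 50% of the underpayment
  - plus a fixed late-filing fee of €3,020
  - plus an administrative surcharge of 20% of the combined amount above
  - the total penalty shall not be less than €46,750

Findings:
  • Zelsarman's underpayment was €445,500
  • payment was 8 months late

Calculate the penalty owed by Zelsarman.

Penalty: €174,696

Accrued rate: 4% × 8 = 32%, capped at 50% → 32%
Failure-to-pay penalty: 32% of €445,500 = €142,560
Penalty before surcharge: €142,560 + €3,020 = €145,580
Administrative surcharge: 20% of €145,580 = €29,116
Total penalty: €145,580 + €29,116 = €174,696
Minimum €46,750: €174,696 meets the minimum, no increase.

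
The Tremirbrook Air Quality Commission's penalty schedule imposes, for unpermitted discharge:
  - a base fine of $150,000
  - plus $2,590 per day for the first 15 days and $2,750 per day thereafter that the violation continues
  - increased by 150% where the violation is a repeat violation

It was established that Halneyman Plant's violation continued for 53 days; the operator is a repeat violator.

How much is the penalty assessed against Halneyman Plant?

First 15 days: 15 × $2,590 = $38,850
Remaining days: (53 − 15) × $2,750 = $104,500
Per-day component: $38,850 + $104,500 = $143,350
Base plus per-day: $150,000 + $143,350 = $293,350
Enhancement: 150% of $293,350 = $440,025
Enhanced fine: $293,350 + $440,025 = $733,375

$733,375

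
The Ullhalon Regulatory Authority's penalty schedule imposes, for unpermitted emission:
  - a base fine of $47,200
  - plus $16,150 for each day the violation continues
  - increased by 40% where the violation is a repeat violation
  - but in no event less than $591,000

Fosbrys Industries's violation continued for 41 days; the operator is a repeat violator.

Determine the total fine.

$993,090

Per-day component: 41 × $16,150 = $662,150
Base plus per-day: $47,200 + $662,150 = $709,350
Enhancement: 40% of $709,350 = $283,740
Enhanced fine: $709,350 + $283,740 = $993,090
Minimum $591,000: $993,090 meets the minimum, no increase.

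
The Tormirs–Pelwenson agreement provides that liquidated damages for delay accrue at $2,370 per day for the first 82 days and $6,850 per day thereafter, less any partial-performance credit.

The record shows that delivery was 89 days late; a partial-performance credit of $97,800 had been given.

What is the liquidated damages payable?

Liquidated damages: $144,490

First 82 days: 82 × $2,370 = $194,340
Remaining days: (89 − 82) × $6,850 = $47,950
Accrued per-day damages: $194,340 + $47,950 = $242,290
Less partial-performance credit: $242,290 − $97,800 = $144,490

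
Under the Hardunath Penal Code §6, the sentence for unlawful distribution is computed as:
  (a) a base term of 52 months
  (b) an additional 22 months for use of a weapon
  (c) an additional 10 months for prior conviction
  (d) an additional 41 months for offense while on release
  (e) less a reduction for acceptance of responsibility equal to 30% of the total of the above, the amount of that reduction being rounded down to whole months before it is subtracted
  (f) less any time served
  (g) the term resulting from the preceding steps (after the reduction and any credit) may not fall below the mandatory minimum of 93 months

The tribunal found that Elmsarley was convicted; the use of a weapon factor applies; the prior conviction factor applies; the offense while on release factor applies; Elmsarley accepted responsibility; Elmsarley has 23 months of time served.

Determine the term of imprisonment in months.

93 months

Use of a weapon enhancement: +22 months
Prior conviction enhancement: +10 months
Offense while on release enhancement: +41 months
Adjusted term: 52 months + 22 months + 10 months + 41 months = 125 months
Acceptance of responsibility reduction: 30% of 125 months = 37 months (rounded down)
After reduction: 125 − 37 = 88 months
Less time served: 88 months − 23 months = 65 months
Minimum 93 months: 65 months is below the minimum → 93 months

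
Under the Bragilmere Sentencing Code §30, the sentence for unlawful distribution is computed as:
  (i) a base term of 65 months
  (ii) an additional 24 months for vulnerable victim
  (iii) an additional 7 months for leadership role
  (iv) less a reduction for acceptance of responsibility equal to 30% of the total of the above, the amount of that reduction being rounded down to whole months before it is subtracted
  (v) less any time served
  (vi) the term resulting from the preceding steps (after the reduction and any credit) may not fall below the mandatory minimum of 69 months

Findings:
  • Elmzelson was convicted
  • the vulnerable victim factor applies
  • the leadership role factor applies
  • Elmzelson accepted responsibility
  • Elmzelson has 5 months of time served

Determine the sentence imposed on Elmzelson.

Vulnerable victim enhancement: +24 months
Leadership role enhancement: +7 months
Adjusted term: 65 months + 24 months + 7 months = 96 months
Acceptance of responsibility reduction: 30% of 96 months = 28 months (rounded down)
After reduction: 96 − 28 = 68 months
Less time served: 68 months − 5 months = 63 months
Minimum 69 months: 63 months is below the minimum → 69 months

69 months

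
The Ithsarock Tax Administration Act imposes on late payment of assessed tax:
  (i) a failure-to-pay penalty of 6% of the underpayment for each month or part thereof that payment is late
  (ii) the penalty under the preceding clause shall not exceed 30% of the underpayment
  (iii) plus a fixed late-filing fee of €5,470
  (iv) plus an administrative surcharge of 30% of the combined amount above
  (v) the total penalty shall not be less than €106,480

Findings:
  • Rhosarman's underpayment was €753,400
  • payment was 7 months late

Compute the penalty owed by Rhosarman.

Accrued rate: 6% × 7 = 42%, capped at 30% → 30%
Failure-to-pay penalty: 30% of €753,400 = €226,020
Penalty before surcharge: €226,020 + €5,470 = €231,490
Administrative surcharge: 30% of €231,490 = €69,447
Total penalty: €231,490 + €69,447 = €300,937
Minimum €106,480: €300,937 meets the minimum, no increase.

Penalty: €300,937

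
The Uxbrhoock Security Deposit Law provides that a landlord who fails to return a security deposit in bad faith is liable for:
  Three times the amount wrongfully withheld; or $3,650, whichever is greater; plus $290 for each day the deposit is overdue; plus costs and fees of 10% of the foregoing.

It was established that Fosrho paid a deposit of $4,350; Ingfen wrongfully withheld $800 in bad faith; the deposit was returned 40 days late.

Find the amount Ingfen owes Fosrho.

Trebled: 3 × $800 = $2,400
Minimum $3,650: $2,400 is below the minimum → $3,650
Late-return penalty: 40 × $290 = $11,600
Damages plus late penalty: $3,650 + $11,600 = $15,250
Costs and fees: 10% of $15,250 = $1,525
Total recovery: $15,250 + $1,525 = $16,775

Recovery: $16,775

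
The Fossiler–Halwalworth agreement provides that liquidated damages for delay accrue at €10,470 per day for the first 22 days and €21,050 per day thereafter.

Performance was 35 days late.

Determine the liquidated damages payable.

First 22 days: 22 × €10,470 = €230,340
Remaining days: (35 − 22) × €21,050 = €273,650
Accrued per-day damages: €230,340 + €273,650 = €503,990

€503,990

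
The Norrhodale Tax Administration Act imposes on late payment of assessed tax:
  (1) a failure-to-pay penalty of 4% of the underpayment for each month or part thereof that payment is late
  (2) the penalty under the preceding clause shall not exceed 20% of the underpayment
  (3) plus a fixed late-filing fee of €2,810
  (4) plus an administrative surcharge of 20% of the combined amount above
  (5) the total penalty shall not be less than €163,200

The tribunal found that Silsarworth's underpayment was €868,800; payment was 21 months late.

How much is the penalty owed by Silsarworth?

€211,884

Accrued rate: 4% × 21 = 84%, capped at 20% → 20%
Failure-to-pay penalty: 20% of €868,800 = €173,760
Penalty before surcharge: €173,760 + €2,810 = €176,570
Administrative surcharge: 20% of €176,570 = €35,314
Total penalty: €176,570 + €35,314 = €211,884
Minimum €163,200: €211,884 meets the minimum, no increase.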